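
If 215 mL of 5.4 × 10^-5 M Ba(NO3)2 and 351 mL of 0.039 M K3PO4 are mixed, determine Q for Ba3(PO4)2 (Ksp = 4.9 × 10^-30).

Total volume = 215 + 351 = 566 mL.
[Ba^2+] = 5.4 × 10^-5 × (215/566) = 2.05 x 10^-5 M
[PO4^3-] = 3.9 × 10^-2 × (351/566) = 2.42 × 10^-2 M
Ba3(PO4)2(s) ⇌ 3 Ba^2+(aq) + 2 PO4^3-(aq), so Q = [Ba^2+]^3[PO4^3-]^2
Q = (2.05 × 10^-5)^3(2.42 × 10^-2)^2 = 5.0 x 10^-18
Q > Ksp, so Ba3(PO4)2 will precipitate.

Q = 5.0 × 10^-18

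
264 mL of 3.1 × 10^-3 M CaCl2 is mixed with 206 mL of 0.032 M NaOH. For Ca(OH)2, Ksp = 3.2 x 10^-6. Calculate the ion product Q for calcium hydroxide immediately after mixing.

Q = 3.4e-7

Total volume = 264 + 206 = 470 mL.
[Ca^2+] = 3.1 × 10^-3 × (264/470) = 1.74 × 10^-3 M
[OH^-] = 3.2 x 10^-2 × (206/470) = 1.40 × 10^-2 M
Ca(OH)2(s) ⇌ Ca^2+(aq) + 2 OH^-(aq), so Q = [Ca^2+][OH^-]^2
Q = (1.74 x 10^-3)(1.40 × 10^-2)^2 = 3.4 × 10^-7
Q < Ksp, so no precipitate of Ca(OH)2 forms.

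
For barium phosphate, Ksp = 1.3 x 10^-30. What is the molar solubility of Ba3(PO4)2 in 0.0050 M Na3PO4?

Ba3(PO4)2(s) <=> 3 Ba^2+(aq) + 2 PO4^3-(aq)
Ksp = [Ba^2+]^3[PO4^3-]^2
Let s = moles of Ba3(PO4)2 that dissolve per litre. [Ba^2+] = 3s, [PO4^3-] = 0.0050 + 2s ≈ 0.0050 (Ksp is small, so little additional dissolves).
Ksp ≈ (3s)^3 × (0.0050)^2
s = 1.2 × 10^-9 M
Check: 2s = 2.5 x 10^-9 ≪ 0.0050, so the approximation is valid.

s = 1.2e-9 M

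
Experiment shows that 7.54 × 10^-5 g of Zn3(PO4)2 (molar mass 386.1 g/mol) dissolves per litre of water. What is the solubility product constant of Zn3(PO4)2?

Molar solubility s = (7.54 x 10^-5 g/L) / (386.1 g/mol) = 1.953 x 10^-7 M.
Zn3(PO4)2(s) ⇌ 3 Zn^2+(aq) + 2 PO4^3-(aq)
With molar solubility s: [Zn^2+] = 3s, [PO4^3-] = 2s.
Ksp = [Zn^2+]^3[PO4^3-]^2
Ksp = (3s)^3(2s)^2 = 108s^5
Ksp = 108 × (1.953 × 10^-7)^5 = 3.07 × 10^-32

3.07e-32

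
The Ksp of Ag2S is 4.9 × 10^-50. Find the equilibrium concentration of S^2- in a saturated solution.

Ag2S(s) ⇌ 2 Ag^+ + S^2-
Ksp = [Ag^+]^2[S^2-]
With molar solubility s: [Ag^+] = 2s, [S^2-] = s.
Substituting: Ksp = (2s)^2s = 4s^3
s^3 = 4.9 × 10^-50 / 4, so s = 2.31 × 10^-17 M
[S^2-] = s = 2.3 × 10^-17 M

[S^2-] = 2.3 × 10^-17 M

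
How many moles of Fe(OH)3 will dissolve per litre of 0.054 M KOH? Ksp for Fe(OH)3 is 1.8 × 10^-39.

s ≈ 1.1 × 10^-35 M

Fe(OH)3(s) <=> Fe^3+(aq) + 3 OH^-(aq)
Ksp = [Fe^3+][OH^-]^3
If s mol/L dissolves here, [Fe^3+] = s, [OH^-] = 0.054 + 3s ≈ 0.054 (common-ion effect: OH^- is already 0.054 M).
Ksp ≈ s × (0.054)^3
s = 1.1 × 10^-35 M
Check: 3s = 3.4 × 10^-35 ≪ 0.054, so the approximation is valid.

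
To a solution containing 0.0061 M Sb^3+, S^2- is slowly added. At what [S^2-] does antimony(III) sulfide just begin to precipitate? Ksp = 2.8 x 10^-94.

Sb2S3(s) ⇌ 2 Sb^3+(aq) + 3 S^2-(aq)
Ksp = [Sb^3+]^2[S^2-]^3
Precipitation begins when Q = Ksp. With [Sb^3+] = 0.0061 M:
2.8 x 10^-94 = (0.0061)^2 × [S^2-]^3
[S^2-] = (2.8 x 10^-94 / 3.72 × 10^-5)^(1/3) = 2.0 × 10^-30 M

[S^2-] = 2.0 × 10^-30 M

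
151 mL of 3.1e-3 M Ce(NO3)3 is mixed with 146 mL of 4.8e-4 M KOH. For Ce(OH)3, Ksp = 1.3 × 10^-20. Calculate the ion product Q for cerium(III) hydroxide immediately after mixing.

Total volume = 151 + 146 = 297 mL.
[Ce^3+] = 3.1 × 10^-3 × (151/297) = 1.58 × 10^-3 M
[OH^-] = 4.8 × 10^-4 × (146/297) = 2.36 × 10^-4 M
Ce(OH)3(s) ⇌ Ce^3+ + 3 OH^-, so Q = [Ce^3+][OH^-]^3
Q = (1.58 × 10^-3)(2.36 × 10^-4)^3 = 2.1 × 10^-14
Q > Ksp, so Ce(OH)3 will precipitate.

Q ≈ 2.1 × 10^-14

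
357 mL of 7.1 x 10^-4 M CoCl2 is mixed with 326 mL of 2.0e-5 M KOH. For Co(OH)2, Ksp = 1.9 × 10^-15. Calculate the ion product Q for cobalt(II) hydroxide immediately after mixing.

Total volume = 357 + 326 = 683 mL.
[Co^2+] = 7.1 × 10^-4 × (357/683) = 3.71 × 10^-4 M
[OH^-] = 2.0 × 10^-5 × (326/683) = 9.55 × 10^-6 M
Co(OH)2(s) <=> Co^2+ + 2 OH^-, so Q = [Co^2+][OH^-]^2
Q = (3.71 × 10^-4)(9.55 × 10^-6)^2 = 3.4 × 10^-14
Q > Ksp, so Co(OH)2 will precipitate.

3.4e-14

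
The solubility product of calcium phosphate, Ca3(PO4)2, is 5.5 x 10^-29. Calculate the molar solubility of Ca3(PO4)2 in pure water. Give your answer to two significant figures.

Ca3(PO4)2(s) ⇌ 3 Ca^2+ + 2 PO4^3-
Ksp = [Ca^2+]^3[PO4^3-]^2
For each mole of Ca3(PO4)2 that dissolves: [Ca^2+] = 3s, [PO4^3-] = 2s.
Substituting: Ksp = (3s)^3(2s)^2 = 108s^5
Solving, s = (5.5 x 10^-29/108)^(1/5) = 8.7 × 10^-7 M

s = 8.7e-7 M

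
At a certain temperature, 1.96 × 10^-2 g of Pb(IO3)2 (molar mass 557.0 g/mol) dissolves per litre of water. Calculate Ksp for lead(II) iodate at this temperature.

Molar solubility s = (1.96 x 10^-2 g/L) / (557.0 g/mol) = 3.519 x 10^-5 M.
Pb(IO3)2(s) ⇌ Pb^2+ + 2 IO3^-
Let s = molar solubility. Then [Pb^2+] = s and [IO3^-] = 2s.
Ksp = [Pb^2+][IO3^-]^2
So Ksp = s × (2s)^2 = 4s^3
Ksp = 4 × (3.519 × 10^-5)^3 = 1.74 × 10^-13

Ksp ≈ 1.74 x 10^-13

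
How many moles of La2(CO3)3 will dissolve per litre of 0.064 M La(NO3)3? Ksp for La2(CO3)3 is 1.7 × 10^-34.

s ≈ 1.2e-11 M

La2(CO3)3(s) ⇌ 2 La^3+ + 3 CO3^2-
Ksp = [La^3+]^2[CO3^2-]^3
Let s = moles of La2(CO3)3 that dissolve per litre. [La^3+] = 0.064 + 2s ≈ 0.064, [CO3^2-] = 3s (Ksp is small, so little additional dissolves).
Ksp ≈ (0.064)^2 × (3s)^3
s = 1.2 x 10^-11 M
Check: 2s = 2.3 x 10^-11 ≪ 0.064, so the approximation is valid.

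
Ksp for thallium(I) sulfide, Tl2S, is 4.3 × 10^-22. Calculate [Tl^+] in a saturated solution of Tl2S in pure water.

Tl2S(s) ⇌ 2 Tl^+(aq) + S^2-(aq)
Ksp = [Tl^+]^2[S^2-]
For each mole of Tl2S that dissolves: [Tl^+] = 2s, [S^2-] = s.
So Ksp = (2s)^2 × s = 4s^3
Solving, s = (4.3 × 10^-22/4)^(1/3) = 4.75 × 10^-8 M
[Tl^+] = 2s = 9.5 × 10^-8 M

[Tl^+] ≈ 9.5 × 10^-8 M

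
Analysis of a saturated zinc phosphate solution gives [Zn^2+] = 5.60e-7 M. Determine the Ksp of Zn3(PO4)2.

Ksp = 2.45e-32

Zn3(PO4)2(s) ⇌ 3 Zn^2+(aq) + 2 PO4^3-(aq)
Stoichiometry gives [PO4^3-] = (2/3)[Zn^2+] = 3.733 x 10^-7 M.
Ksp = [Zn^2+]^3[PO4^3-]^2
Ksp = (5.60 x 10^-7)^3 × (3.733 x 10^-7)^2 = 2.45 × 10^-32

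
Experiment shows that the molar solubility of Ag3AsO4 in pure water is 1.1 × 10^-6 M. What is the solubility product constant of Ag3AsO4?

4.0 x 10^-23

Ag3AsO4(s) ⇌ 3 Ag^+ + AsO4^3-
With molar solubility s: [Ag^+] = 3s, [AsO4^3-] = s.
Ksp = [Ag^+]^3[AsO4^3-]
So Ksp = (3s)^3 × s = 27s^4
With s = 1.1 × 10^-6: Ksp = 4.0 x 10^-23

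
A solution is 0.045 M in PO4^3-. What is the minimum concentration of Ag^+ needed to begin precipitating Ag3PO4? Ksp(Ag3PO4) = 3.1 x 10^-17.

Ag3PO4(s) ⇌ 3 Ag^+ + PO4^3-
Ksp = [Ag^+]^3[PO4^3-]
Precipitation begins when Q = Ksp. With [PO4^3-] = 0.045 M:
3.1 x 10^-17 = (0.045) × [Ag^+]^3
[Ag^+] = (3.1 x 10^-17 / 4.5 × 10^-2)^(1/3) = 8.8 × 10^-6 M

[Ag^+] = 8.8e-6 M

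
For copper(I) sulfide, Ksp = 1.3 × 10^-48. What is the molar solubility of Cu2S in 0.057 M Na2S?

Cu2S(s) ⇌ 2 Cu^+ + S^2-
Ksp = [Cu^+]^2[S^2-]
Let s be the molar solubility in this solution. [Cu^+] = 2s, [S^2-] = 0.057 + s ≈ 0.057 (since S^2- from Na2S dominates).
Ksp ≈ (2s)^2 × 0.057
s = 2.4 × 10^-24 M
Check: s = 2.4 × 10^-24 ≪ 0.057, so the approximation is valid.

2.4e-24 M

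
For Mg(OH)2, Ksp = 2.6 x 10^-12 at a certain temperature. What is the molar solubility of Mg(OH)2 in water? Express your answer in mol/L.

8.7 × 10^-5 M

Mg(OH)2(s) ⇌ Mg^2+ + 2 OH^-
Ksp = [Mg^2+][OH^-]^2
With molar solubility s: [Mg^2+] = s, [OH^-] = 2s.
Ksp = s(2s)^2 = 4s^3
s^3 = 2.6 x 10^-12 / 4, so s = 8.7 × 10^-5 M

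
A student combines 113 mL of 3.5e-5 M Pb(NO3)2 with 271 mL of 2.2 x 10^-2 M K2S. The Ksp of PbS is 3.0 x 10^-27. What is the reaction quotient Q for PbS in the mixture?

Total volume = 113 + 271 = 384 mL.
[Pb^2+] = 3.5 x 10^-5 × (113/384) = 1.03 × 10^-5 M
[S^2-] = 2.2 x 10^-2 × (271/384) = 1.55 × 10^-2 M
PbS(s) <=> Pb^2+ + S^2-, so Q = [Pb^2+][S^2-]
Q = (1.03 x 10^-5)(1.55 x 10^-2) = 1.6 × 10^-7
Q > Ksp, so PbS will precipitate.

Q = 1.6 × 10^-7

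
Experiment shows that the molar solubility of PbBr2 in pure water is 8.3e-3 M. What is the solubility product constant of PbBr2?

2.3 × 10^-6

PbBr2(s) ⇌ Pb^2+(aq) + 2 Br^-(aq)
Let s = molar solubility. Then [Pb^2+] = s and [Br^-] = 2s.
Ksp = [Pb^2+][Br^-]^2
So Ksp = s × (2s)^2 = 4s^3
With s = 8.3 × 10^-3: Ksp = 2.3 × 10^-6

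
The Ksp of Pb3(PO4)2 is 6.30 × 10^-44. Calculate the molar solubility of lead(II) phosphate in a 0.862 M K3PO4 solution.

s = 1.46e-15 M

Pb3(PO4)2(s) ⇌ 3 Pb^2+(aq) + 2 PO4^3-(aq)
Ksp = [Pb^2+]^3[PO4^3-]^2
Let s = moles of Pb3(PO4)2 that dissolve per litre. [Pb^2+] = 3s, [PO4^3-] = 0.862 + 2s ≈ 0.862 (since PO4^3- from K3PO4 dominates).
Ksp ≈ (3s)^3 × (0.862)^2
s = 1.46 × 10^-15 M
Check: 2s = 2.9 × 10^-15 ≪ 0.862, so the approximation is valid.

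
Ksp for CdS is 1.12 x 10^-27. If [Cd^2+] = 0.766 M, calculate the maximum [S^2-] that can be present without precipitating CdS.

[S^2-] ≈ 1.46 x 10^-27 M

CdS(s) <=> Cd^2+(aq) + S^2-(aq)
Ksp = [Cd^2+][S^2-]
Precipitation begins when Q = Ksp. With [Cd^2+] = 0.766 M:
1.12 x 10^-27 = (0.766) × [S^2-]
[S^2-] = (1.12 x 10^-27 / 7.66 x 10^-1) = 1.46 × 10^-27 M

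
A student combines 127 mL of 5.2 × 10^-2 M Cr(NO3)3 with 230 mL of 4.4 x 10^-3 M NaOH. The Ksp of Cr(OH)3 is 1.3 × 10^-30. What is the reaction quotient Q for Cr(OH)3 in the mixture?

Q = 4.2e-10

Total volume = 127 + 230 = 357 mL.
[Cr^3+] = 5.2 x 10^-2 × (127/357) = 1.85 x 10^-2 M
[OH^-] = 4.4 x 10^-3 × (230/357) = 2.83 × 10^-3 M
Cr(OH)3(s) ⇌ Cr^3+(aq) + 3 OH^-(aq), so Q = [Cr^3+][OH^-]^3
Q = (1.85 × 10^-2)(2.83 × 10^-3)^3 = 4.2 x 10^-10
Q > Ksp, so Cr(OH)3 will precipitate.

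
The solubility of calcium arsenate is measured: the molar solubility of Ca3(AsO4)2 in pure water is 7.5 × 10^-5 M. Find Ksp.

Ca3(AsO4)2(s) ⇌ 3 Ca^2+(aq) + 2 AsO4^3-(aq)
For each mole of Ca3(AsO4)2 that dissolves: [Ca^2+] = 3s, [AsO4^3-] = 2s.
Ksp = [Ca^2+]^3[AsO4^3-]^2
Substituting: Ksp = (3s)^3(2s)^2 = 108s^5
Ksp = 108 × (7.5 × 10^-5)^5 = 2.6 × 10^-19

Ksp ≈ 2.6 × 10^-19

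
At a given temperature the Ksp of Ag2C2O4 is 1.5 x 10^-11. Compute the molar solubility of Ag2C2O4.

Ag2C2O4(s) ⇌ 2 Ag^+(aq) + C2O4^2-(aq)
Ksp = [Ag^+]^2[C2O4^2-]
For each mole of Ag2C2O4 that dissolves: [Ag^+] = 2s, [C2O4^2-] = s.
Substituting: Ksp = (2s)^2s = 4s^3
s = (1.5 x 10^-11 / 4)^(1/3) = 1.6 x 10^-4 M

1.6 × 10^-4 M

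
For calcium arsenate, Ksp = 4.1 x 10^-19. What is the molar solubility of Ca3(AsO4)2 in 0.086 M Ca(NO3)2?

Ca3(AsO4)2(s) <=> 3 Ca^2+(aq) + 2 AsO4^3-(aq)
Ksp = [Ca^2+]^3[AsO4^3-]^2
Let s be the molar solubility in this solution. [Ca^2+] = 0.086 + 3s ≈ 0.086, [AsO4^3-] = 2s (common-ion effect: Ca^2+ is already 0.086 M).
Ksp ≈ (0.086)^3 × (2s)^2
s = 1.3 × 10^-8 M
Check: 3s = 3.8 × 10^-8 ≪ 0.086, so the approximation is valid.

1.3 × 10^-8 M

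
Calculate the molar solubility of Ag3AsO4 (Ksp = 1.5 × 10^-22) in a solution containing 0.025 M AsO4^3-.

s = 6.1 × 10^-8 M

Ag3AsO4(s) <=> 3 Ag^+(aq) + AsO4^3-(aq)
Ksp = [Ag^+]^3[AsO4^3-]
Let s be the molar solubility in this solution. [Ag^+] = 3s, [AsO4^3-] = 0.025 + s ≈ 0.025 (since the AsO4^3- already present dominates).
Ksp ≈ (3s)^3 × 0.025
s = 6.1 × 10^-8 M
Check: s = 6.1 × 10^-8 ≪ 0.025, so the approximation is valid.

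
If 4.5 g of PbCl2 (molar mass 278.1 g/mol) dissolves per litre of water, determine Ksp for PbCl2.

1.7e-5

Molar solubility s = (4.5 g/L) / (278.1 g/mol) = 1.62 × 10^-2 M.
PbCl2(s) <=> Pb^2+(aq) + 2 Cl^-(aq)
If s mol/L of PbCl2 dissolves, [Pb^2+] = s and [Cl^-] = 2s.
Ksp = [Pb^2+][Cl^-]^2
Substituting: Ksp = s(2s)^2 = 4s^3
With s = 1.62 × 10^-2: Ksp = 1.7 x 10^-5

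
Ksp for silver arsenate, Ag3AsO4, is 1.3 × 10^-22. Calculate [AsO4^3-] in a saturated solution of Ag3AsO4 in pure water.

[AsO4^3-] ≈ 1.5 × 10^-6 M

Ag3AsO4(s) ⇌ 3 Ag^+(aq) + AsO4^3-(aq)
Ksp = [Ag^+]^3[AsO4^3-]
Let s = molar solubility. Then [Ag^+] = 3s and [AsO4^3-] = s.
Substituting: Ksp = (3s)^3s = 27s^4
s = (1.3 × 10^-22 / 27)^(1/4) = 1.48 x 10^-6 M
[AsO4^3-] = s = 1.5 × 10^-6 M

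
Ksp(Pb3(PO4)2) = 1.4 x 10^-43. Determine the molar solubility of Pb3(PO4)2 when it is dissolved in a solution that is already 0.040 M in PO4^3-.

Pb3(PO4)2(s) <=> 3 Pb^2+ + 2 PO4^3-
Ksp = [Pb^2+]^3[PO4^3-]^2
Let s = moles of Pb3(PO4)2 that dissolve per litre. [Pb^2+] = 3s, [PO4^3-] = 0.040 + 2s ≈ 0.040 (Ksp is small, so little additional dissolves).
Ksp ≈ (3s)^3 × (0.040)^2
s = 1.5 × 10^-14 M
Check: 2s = 3.0 × 10^-14 ≪ 0.040, so the approximation is valid.

1.5 x 10^-14 M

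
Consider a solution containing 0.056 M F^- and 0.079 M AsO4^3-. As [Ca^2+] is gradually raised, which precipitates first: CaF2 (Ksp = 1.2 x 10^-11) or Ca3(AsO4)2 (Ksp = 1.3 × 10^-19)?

CaF2

Each salt begins to precipitate when Q = Ksp, i.e. when [Ca^2+] reaches its threshold.
For CaF2: 1.2 x 10^-11 = (0.056)^2 × [Ca^2+]  ⇒  [Ca^2+] = 3.8 x 10^-9 M.
For Ca3(AsO4)2: 1.3 × 10^-19 = (0.079)^2 × [Ca^2+]^3  ⇒  [Ca^2+] = 2.8 x 10^-6 M.
The salt with the lower threshold [Ca^2+] precipitates first: CaF2.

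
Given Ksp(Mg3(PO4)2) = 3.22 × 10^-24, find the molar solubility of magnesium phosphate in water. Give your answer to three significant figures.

Mg3(PO4)2(s) ⇌ 3 Mg^2+ + 2 PO4^3-
Ksp = [Mg^2+]^3[PO4^3-]^2
With molar solubility s: [Mg^2+] = 3s, [PO4^3-] = 2s.
So Ksp = (3s)^3 × (2s)^2 = 108s^5
Solving, s = (3.22 × 10^-24/108)^(1/5) = 7.85 × 10^-6 M

7.85 x 10^-6 M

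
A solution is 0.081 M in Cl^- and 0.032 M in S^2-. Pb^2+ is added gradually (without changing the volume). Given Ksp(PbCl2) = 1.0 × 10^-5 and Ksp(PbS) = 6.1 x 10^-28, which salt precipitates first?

Each salt begins to precipitate when Q = Ksp, i.e. when [Pb^2+] reaches its threshold.
For PbCl2: 1.0 × 10^-5 = (0.081)^2 × [Pb^2+]  ⇒  [Pb^2+] = 1.5 × 10^-3 M.
For PbS: 6.1 x 10^-28 = 0.032 × [Pb^2+]  ⇒  [Pb^2+] = 1.9 × 10^-26 M.
The salt with the lower threshold [Pb^2+] precipitates first: PbS.

PbS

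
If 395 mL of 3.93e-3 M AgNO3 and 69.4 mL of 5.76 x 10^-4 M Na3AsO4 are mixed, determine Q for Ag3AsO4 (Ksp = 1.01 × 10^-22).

Total volume = 395 + 69.4 = 464.4 mL.
[Ag^+] = 3.93 × 10^-3 × (395/464.4) = 3.343 × 10^-3 M
[AsO4^3-] = 5.76 × 10^-4 × (69.4/464.4) = 8.608 × 10^-5 M
Ag3AsO4(s) ⇌ 3 Ag^+ + AsO4^3-, so Q = [Ag^+]^3[AsO4^3-]
Q = (3.343 × 10^-3)^3(8.608 x 10^-5) = 3.22 x 10^-12
Q > Ksp, so Ag3AsO4 will precipitate.

Q ≈ 3.22 x 10^-12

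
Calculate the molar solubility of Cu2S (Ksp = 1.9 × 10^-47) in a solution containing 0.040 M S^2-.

Cu2S(s) ⇌ 2 Cu^+(aq) + S^2-(aq)
Ksp = [Cu^+]^2[S^2-]
Let s be the molar solubility in this solution. [Cu^+] = 2s, [S^2-] = 0.040 + s ≈ 0.040 (common-ion effect: S^2- is already 0.040 M).
Ksp ≈ (2s)^2 × 0.040
s = 1.1 × 10^-23 M
Check: s = 1.1 x 10^-23 ≪ 0.040, so the approximation is valid.

s ≈ 1.1 x 10^-23 M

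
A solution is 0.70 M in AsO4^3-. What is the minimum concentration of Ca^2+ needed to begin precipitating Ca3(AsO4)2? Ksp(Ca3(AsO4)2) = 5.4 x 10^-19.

1.0e-6 M

Ca3(AsO4)2(s) ⇌ 3 Ca^2+ + 2 AsO4^3-
Ksp = [Ca^2+]^3[AsO4^3-]^2
Precipitation begins when Q = Ksp. With [AsO4^3-] = 0.70 M:
5.4 x 10^-19 = (0.70)^2 × [Ca^2+]^3
[Ca^2+] = (5.4 x 10^-19 / 4.90 × 10^-1)^(1/3) = 1.0 × 10^-6 M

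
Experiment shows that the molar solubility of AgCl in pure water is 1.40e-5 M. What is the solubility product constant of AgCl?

1.96 × 10^-10

AgCl(s) ⇌ Ag^+ + Cl^-
For each mole of AgCl that dissolves: [Ag^+] = s, [Cl^-] = s.
Ksp = [Ag^+][Cl^-]
Ksp = s × s = s^2
With s = 1.40 × 10^-5: Ksp = 1.96 × 10^-10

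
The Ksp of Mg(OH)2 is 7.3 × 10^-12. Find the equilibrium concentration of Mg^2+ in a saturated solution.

1.2 × 10^-4 M

Mg(OH)2(s) ⇌ Mg^2+(aq) + 2 OH^-(aq)
Ksp = [Mg^2+][OH^-]^2
With molar solubility s: [Mg^2+] = s, [OH^-] = 2s.
So Ksp = s × (2s)^2 = 4s^3
Solving, s = (7.3 × 10^-12/4)^(1/3) = 1.22 x 10^-4 M
[Mg^2+] = s = 1.2 x 10^-4 M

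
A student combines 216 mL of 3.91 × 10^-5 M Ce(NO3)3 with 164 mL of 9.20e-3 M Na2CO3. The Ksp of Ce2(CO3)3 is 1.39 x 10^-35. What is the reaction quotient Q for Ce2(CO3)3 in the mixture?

Total volume = 216 + 164 = 380 mL.
[Ce^3+] = 3.91 × 10^-5 × (216/380) = 2.223 × 10^-5 M
[CO3^2-] = 9.20 × 10^-3 × (164/380) = 3.971 × 10^-3 M
Ce2(CO3)3(s) ⇌ 2 Ce^3+ + 3 CO3^2-, so Q = [Ce^3+]^2[CO3^2-]^3
Q = (2.223 × 10^-5)^2(3.971 × 10^-3)^3 = 3.09 x 10^-17
Q > Ksp, so Ce2(CO3)3 will precipitate.

Q = 3.09 × 10^-17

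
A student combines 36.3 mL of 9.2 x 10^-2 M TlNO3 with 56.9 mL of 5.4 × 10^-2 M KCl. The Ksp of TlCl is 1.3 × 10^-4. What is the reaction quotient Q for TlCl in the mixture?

Q = 1.2 x 10^-3

Total volume = 36.3 + 56.9 = 93.2 mL.
[Tl^+] = 9.2 x 10^-2 × (36.3/93.2) = 3.58 x 10^-2 M
[Cl^-] = 5.4 × 10^-2 × (56.9/93.2) = 3.30 × 10^-2 M
TlCl(s) ⇌ Tl^+(aq) + Cl^-(aq), so Q = [Tl^+][Cl^-]
Q = (3.58 x 10^-2)(3.30 × 10^-2) = 1.2 × 10^-3
Q > Ksp, so TlCl will precipitate.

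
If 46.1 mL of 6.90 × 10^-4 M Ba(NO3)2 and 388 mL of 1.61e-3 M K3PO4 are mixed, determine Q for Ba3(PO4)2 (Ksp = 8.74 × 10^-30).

8.15 x 10^-19

Total volume = 46.1 + 388 = 434.1 mL.
[Ba^2+] = 6.90 × 10^-4 × (46.1/434.1) = 7.328 × 10^-5 M
[PO4^3-] = 1.61 × 10^-3 × (388/434.1) = 1.439 × 10^-3 M
Ba3(PO4)2(s) ⇌ 3 Ba^2+ + 2 PO4^3-, so Q = [Ba^2+]^3[PO4^3-]^2
Q = (7.328 x 10^-5)^3(1.439 × 10^-3)^2 = 8.15 x 10^-19
Q > Ksp, so Ba3(PO4)2 will precipitate.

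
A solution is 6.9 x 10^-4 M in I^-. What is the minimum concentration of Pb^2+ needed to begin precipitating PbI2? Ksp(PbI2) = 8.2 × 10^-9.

PbI2(s) ⇌ Pb^2+(aq) + 2 I^-(aq)
Ksp = [Pb^2+][I^-]^2
Precipitation begins when Q = Ksp. With [I^-] = 6.9 x 10^-4 M:
8.2 × 10^-9 = (6.9 x 10^-4)^2 × [Pb^2+]
[Pb^2+] = (8.2 × 10^-9 / 4.76 × 10^-7) = 1.7 × 10^-2 M

[Pb^2+] ≈ 1.7 × 10^-2 M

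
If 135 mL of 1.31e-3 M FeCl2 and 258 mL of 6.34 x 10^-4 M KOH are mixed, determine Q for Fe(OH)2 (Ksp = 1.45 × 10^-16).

7.80 × 10^-11

Total volume = 135 + 258 = 393 mL.
[Fe^2+] = 1.31 × 10^-3 × (135/393) = 4.500 x 10^-4 M
[OH^-] = 6.34 × 10^-4 × (258/393) = 4.162 × 10^-4 M
Fe(OH)2(s) <=> Fe^2+(aq) + 2 OH^-(aq), so Q = [Fe^2+][OH^-]^2
Q = (4.500 x 10^-4)(4.162 x 10^-4)^2 = 7.80 x 10^-11
Q > Ksp, so Fe(OH)2 will precipitate.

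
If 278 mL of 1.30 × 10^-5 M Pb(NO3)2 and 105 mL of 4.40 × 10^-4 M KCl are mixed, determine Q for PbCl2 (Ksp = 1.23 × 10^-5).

1.37 x 10^-13

Total volume = 278 + 105 = 383 mL.
[Pb^2+] = 1.30 × 10^-5 × (278/383) = 9.436 × 10^-6 M
[Cl^-] = 4.40 × 10^-4 × (105/383) = 1.206 × 10^-4 M
PbCl2(s) ⇌ Pb^2+ + 2 Cl^-, so Q = [Pb^2+][Cl^-]^2
Q = (9.436 × 10^-6)(1.206 x 10^-4)^2 = 1.37 × 10^-13
Q < Ksp, so no precipitate of PbCl2 forms.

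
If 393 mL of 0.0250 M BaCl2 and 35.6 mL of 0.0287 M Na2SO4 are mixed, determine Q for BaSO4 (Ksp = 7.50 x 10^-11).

Q ≈ 5.46 × 10^-5

Total volume = 393 + 35.6 = 428.6 mL.
[Ba^2+] = 2.50 × 10^-2 × (393/428.6) = 2.292 x 10^-2 M
[SO4^2-] = 2.87 × 10^-2 × (35.6/428.6) = 2.384 x 10^-3 M
BaSO4(s) <=> Ba^2+ + SO4^2-, so Q = [Ba^2+][SO4^2-]
Q = (2.292 × 10^-2)(2.384 × 10^-3) = 5.46 × 10^-5
Q > Ksp, so BaSO4 will precipitate.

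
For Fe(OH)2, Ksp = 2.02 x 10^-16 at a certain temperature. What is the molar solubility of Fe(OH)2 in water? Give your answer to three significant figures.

Fe(OH)2(s) <=> Fe^2+(aq) + 2 OH^-(aq)
Ksp = [Fe^2+][OH^-]^2
Let s = molar solubility. Then [Fe^2+] = s and [OH^-] = 2s.
Ksp = s(2s)^2 = 4s^3
Solving, s = (2.02 x 10^-16/4)^(1/3) = 3.70 × 10^-6 M

3.70e-6 M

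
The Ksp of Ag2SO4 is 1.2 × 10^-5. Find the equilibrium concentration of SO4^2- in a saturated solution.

Ag2SO4(s) ⇌ 2 Ag^+(aq) + SO4^2-(aq)
Ksp = [Ag^+]^2[SO4^2-]
Let s = molar solubility. Then [Ag^+] = 2s and [SO4^2-] = s.
Substituting: Ksp = (2s)^2s = 4s^3
s = (1.2 × 10^-5 / 4)^(1/3) = 1.44 × 10^-2 M
[SO4^2-] = s = 1.4 × 10^-2 M

1.4e-2 M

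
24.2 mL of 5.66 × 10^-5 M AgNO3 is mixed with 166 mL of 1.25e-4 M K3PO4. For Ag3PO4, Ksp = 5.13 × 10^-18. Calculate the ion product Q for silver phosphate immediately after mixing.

Total volume = 24.2 + 166 = 190.2 mL.
[Ag^+] = 5.66 × 10^-5 × (24.2/190.2) = 7.201 × 10^-6 M
[PO4^3-] = 1.25 × 10^-4 × (166/190.2) = 1.091 × 10^-4 M
Ag3PO4(s) ⇌ 3 Ag^+(aq) + PO4^3-(aq), so Q = [Ag^+]^3[PO4^3-]
Q = (7.201 × 10^-6)^3(1.091 x 10^-4) = 4.07 x 10^-20
Q < Ksp, so no precipitate of Ag3PO4 forms.

Q ≈ 4.07 x 10^-20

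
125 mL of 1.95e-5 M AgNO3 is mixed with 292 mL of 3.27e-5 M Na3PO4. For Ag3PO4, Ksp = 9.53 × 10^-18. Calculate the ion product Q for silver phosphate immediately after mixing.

4.57 x 10^-21

Total volume = 125 + 292 = 417 mL.
[Ag^+] = 1.95 x 10^-5 × (125/417) = 5.845 x 10^-6 M
[PO4^3-] = 3.27 × 10^-5 × (292/417) = 2.290 × 10^-5 M
Ag3PO4(s) ⇌ 3 Ag^+(aq) + PO4^3-(aq), so Q = [Ag^+]^3[PO4^3-]
Q = (5.845 × 10^-6)^3(2.290 × 10^-5) = 4.57 x 10^-21
Q < Ksp, so no precipitate of Ag3PO4 forms.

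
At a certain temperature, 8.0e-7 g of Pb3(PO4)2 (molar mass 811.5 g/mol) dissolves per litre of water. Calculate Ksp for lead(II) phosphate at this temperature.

Molar solubility s = (8.0 × 10^-7 g/L) / (811.5 g/mol) = 9.86 × 10^-10 M.
Pb3(PO4)2(s) <=> 3 Pb^2+ + 2 PO4^3-
With molar solubility s: [Pb^2+] = 3s, [PO4^3-] = 2s.
Ksp = [Pb^2+]^3[PO4^3-]^2
Ksp = (3s)^3(2s)^2 = 108s^5
Ksp = 108 × (9.86 x 10^-10)^5 = 1.0 × 10^-43

Ksp = 1.0 x 10^-43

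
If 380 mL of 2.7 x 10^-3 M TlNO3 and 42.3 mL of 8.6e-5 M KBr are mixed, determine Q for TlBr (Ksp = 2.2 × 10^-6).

Q = 2.1 x 10^-8

Total volume = 380 + 42.3 = 422.3 mL.
[Tl^+] = 2.7 × 10^-3 × (380/422.3) = 2.43 x 10^-3 M
[Br^-] = 8.6 × 10^-5 × (42.3/422.3) = 8.61 × 10^-6 M
TlBr(s) ⇌ Tl^+ + Br^-, so Q = [Tl^+][Br^-]
Q = (2.43 × 10^-3)(8.61 x 10^-6) = 2.1 × 10^-8
Q < Ksp, so no precipitate of TlBr forms.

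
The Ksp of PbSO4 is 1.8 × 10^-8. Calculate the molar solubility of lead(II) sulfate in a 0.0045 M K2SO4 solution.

PbSO4(s) ⇌ Pb^2+ + SO4^2-
Ksp = [Pb^2+][SO4^2-]
If s mol/L dissolves here, [Pb^2+] = s, [SO4^2-] = 0.0045 + s ≈ 0.0045 (common-ion effect: SO4^2- is already 0.0045 M).
Ksp ≈ s × 0.0045
s = 4.0 x 10^-6 M
Check: s = 4.0 × 10^-6 ≪ 0.0045, so the approximation is valid.

s = 4.0 x 10^-6 M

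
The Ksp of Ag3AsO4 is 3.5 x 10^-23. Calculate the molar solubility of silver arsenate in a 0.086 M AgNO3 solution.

Ag3AsO4(s) <=> 3 Ag^+(aq) + AsO4^3-(aq)
Ksp = [Ag^+]^3[AsO4^3-]
If s mol/L dissolves here, [Ag^+] = 0.086 + 3s ≈ 0.086, [AsO4^3-] = s (Ksp is small, so little additional dissolves).
Ksp ≈ (0.086)^3 × s
s = 5.5 x 10^-20 M
Check: 3s = 1.7 × 10^-19 ≪ 0.086, so the approximation is valid.

5.5e-20 M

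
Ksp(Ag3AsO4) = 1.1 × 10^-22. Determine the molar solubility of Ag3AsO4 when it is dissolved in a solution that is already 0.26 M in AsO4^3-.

Ag3AsO4(s) <=> 3 Ag^+ + AsO4^3-
Ksp = [Ag^+]^3[AsO4^3-]
If s mol/L dissolves here, [Ag^+] = 3s, [AsO4^3-] = 0.26 + s ≈ 0.26 (since the AsO4^3- already present dominates).
Ksp ≈ (3s)^3 × 0.26
s = 2.5 x 10^-8 M
Check: s = 2.5 × 10^-8 ≪ 0.26, so the approximation is valid.

s = 2.5 x 10^-8 M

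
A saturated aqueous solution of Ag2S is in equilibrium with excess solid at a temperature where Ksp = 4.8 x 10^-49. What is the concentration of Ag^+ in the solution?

Ag2S(s) ⇌ 2 Ag^+(aq) + S^2-(aq)
Ksp = [Ag^+]^2[S^2-]
For each mole of Ag2S that dissolves: [Ag^+] = 2s, [S^2-] = s.
So Ksp = (2s)^2 × s = 4s^3
s = (4.8 x 10^-49 / 4)^(1/3) = 4.93 × 10^-17 M
[Ag^+] = 2s = 9.9 × 10^-17 M

[Ag^+] ≈ 9.9 × 10^-17 M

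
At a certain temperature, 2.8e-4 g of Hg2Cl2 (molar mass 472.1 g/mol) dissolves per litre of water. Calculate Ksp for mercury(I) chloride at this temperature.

Molar solubility s = (2.8 × 10^-4 g/L) / (472.1 g/mol) = 5.93 x 10^-7 M.
Hg2Cl2(s) ⇌ Hg2^2+(aq) + 2 Cl^-(aq)
With molar solubility s: [Hg2^2+] = s, [Cl^-] = 2s.
Ksp = [Hg2^2+][Cl^-]^2
So Ksp = s × (2s)^2 = 4s^3
Ksp = 4 × (5.93 × 10^-7)^3 = 8.3 × 10^-19

Ksp = 8.3 × 10^-19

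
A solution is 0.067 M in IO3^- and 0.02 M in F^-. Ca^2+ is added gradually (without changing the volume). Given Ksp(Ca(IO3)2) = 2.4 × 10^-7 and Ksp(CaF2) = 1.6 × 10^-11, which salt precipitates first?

CaF2

Each salt begins to precipitate when Q = Ksp, i.e. when [Ca^2+] reaches its threshold.
For Ca(IO3)2: 2.4 × 10^-7 = (0.067)^2 × [Ca^2+]  ⇒  [Ca^2+] = 5.3 x 10^-5 M.
For CaF2: 1.6 × 10^-11 = (0.02)^2 × [Ca^2+]  ⇒  [Ca^2+] = 4.0 × 10^-8 M.
The salt with the lower threshold [Ca^2+] precipitates first: CaF2.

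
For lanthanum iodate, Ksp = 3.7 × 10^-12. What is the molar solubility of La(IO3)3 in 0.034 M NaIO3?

La(IO3)3(s) <=> La^3+(aq) + 3 IO3^-(aq)
Ksp = [La^3+][IO3^-]^3
If s mol/L dissolves here, [La^3+] = s, [IO3^-] = 0.034 + 3s ≈ 0.034 (since IO3^- from NaIO3 dominates).
Ksp ≈ s × (0.034)^3
s = 9.4 × 10^-8 M
Check: 3s = 2.8 × 10^-7 ≪ 0.034, so the approximation is valid.

s = 9.4 x 10^-8 M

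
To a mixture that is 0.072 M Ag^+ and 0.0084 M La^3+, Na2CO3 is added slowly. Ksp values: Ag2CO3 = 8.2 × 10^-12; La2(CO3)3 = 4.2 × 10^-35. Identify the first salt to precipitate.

La2(CO3)3

Each salt begins to precipitate when Q = Ksp, i.e. when [CO3^2-] reaches its threshold.
For Ag2CO3: 8.2 × 10^-12 = (0.072)^2 × [CO3^2-]  ⇒  [CO3^2-] = 1.6 × 10^-9 M.
For La2(CO3)3: 4.2 × 10^-35 = (0.0084)^2 × [CO3^2-]^3  ⇒  [CO3^2-] = 8.4 x 10^-11 M.
The salt with the lower threshold [CO3^2-] precipitates first: La2(CO3)3.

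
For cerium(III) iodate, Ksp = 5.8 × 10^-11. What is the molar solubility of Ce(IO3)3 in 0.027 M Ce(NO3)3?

s ≈ 4.3e-4 M

Ce(IO3)3(s) <=> Ce^3+(aq) + 3 IO3^-(aq)
Ksp = [Ce^3+][IO3^-]^3
If s mol/L dissolves here, [Ce^3+] = 0.027 + s ≈ 0.027, [IO3^-] = 3s (Ksp is small, so little additional dissolves).
Ksp ≈ 0.027 × (3s)^3
s = 4.3 × 10^-4 M
Check: s = 4.3 × 10^-4 ≪ 0.027, so the approximation is valid.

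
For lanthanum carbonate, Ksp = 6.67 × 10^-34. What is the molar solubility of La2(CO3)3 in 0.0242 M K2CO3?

s ≈ 3.43e-15 M

La2(CO3)3(s) ⇌ 2 La^3+ + 3 CO3^2-
Ksp = [La^3+]^2[CO3^2-]^3
If s mol/L dissolves here, [La^3+] = 2s, [CO3^2-] = 0.0242 + 3s ≈ 0.0242 (since CO3^2- from K2CO3 dominates).
Ksp ≈ (2s)^2 × (0.0242)^3
s = 3.43 × 10^-15 M
Check: 3s = 1.0 × 10^-14 ≪ 0.0242, so the approximation is valid.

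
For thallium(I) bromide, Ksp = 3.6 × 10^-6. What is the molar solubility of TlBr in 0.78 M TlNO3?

TlBr(s) ⇌ Tl^+(aq) + Br^-(aq)
Ksp = [Tl^+][Br^-]
Let s = moles of TlBr that dissolve per litre. [Tl^+] = 0.78 + s ≈ 0.78, [Br^-] = s (Ksp is small, so little additional dissolves).
Ksp ≈ 0.78 × s
s = 4.6 × 10^-6 M
Check: s = 4.6 x 10^-6 ≪ 0.78, so the approximation is valid.

4.6 x 10^-6 M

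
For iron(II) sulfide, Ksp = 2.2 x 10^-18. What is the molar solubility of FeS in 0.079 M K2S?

FeS(s) ⇌ Fe^2+(aq) + S^2-(aq)
Ksp = [Fe^2+][S^2-]
Let s = moles of FeS that dissolve per litre. [Fe^2+] = s, [S^2-] = 0.079 + s ≈ 0.079 (common-ion effect: S^2- is already 0.079 M).
Ksp ≈ s × 0.079
s = 2.8 x 10^-17 M
Check: s = 2.8 × 10^-17 ≪ 0.079, so the approximation is valid.

s ≈ 2.8 x 10^-17 M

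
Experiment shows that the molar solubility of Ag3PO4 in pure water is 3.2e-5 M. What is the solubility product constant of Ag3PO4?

Ksp ≈ 2.8 x 10^-17

Ag3PO4(s) ⇌ 3 Ag^+ + PO4^3-
For each mole of Ag3PO4 that dissolves: [Ag^+] = 3s, [PO4^3-] = s.
Ksp = [Ag^+]^3[PO4^3-]
So Ksp = (3s)^3 × s = 27s^4
With s = 3.2 x 10^-5: Ksp = 2.8 × 10^-17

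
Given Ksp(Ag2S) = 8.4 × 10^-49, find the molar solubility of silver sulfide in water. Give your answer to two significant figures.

s = 5.9e-17 M

Ag2S(s) <=> 2 Ag^+(aq) + S^2-(aq)
Ksp = [Ag^+]^2[S^2-]
With molar solubility s: [Ag^+] = 2s, [S^2-] = s.
Ksp = (2s)^2s = 4s^3
s = (8.4 × 10^-49 / 4)^(1/3) = 5.9 x 10^-17 M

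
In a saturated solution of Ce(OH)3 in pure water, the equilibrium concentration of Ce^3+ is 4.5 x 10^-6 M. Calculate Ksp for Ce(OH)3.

Ksp ≈ 1.1e-20

Ce(OH)3(s) ⇌ Ce^3+ + 3 OH^-
Stoichiometry gives [OH^-] = (3/1)[Ce^3+] = 1.35 × 10^-5 M.
Ksp = [Ce^3+][OH^-]^3
Ksp = 4.5 × 10^-6 × (1.35 x 10^-5)^3 = 1.1 × 10^-20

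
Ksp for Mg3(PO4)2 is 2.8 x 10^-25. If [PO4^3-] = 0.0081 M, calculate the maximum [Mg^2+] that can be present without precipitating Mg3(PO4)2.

1.6e-7 M

Mg3(PO4)2(s) <=> 3 Mg^2+ + 2 PO4^3-
Ksp = [Mg^2+]^3[PO4^3-]^2
Precipitation begins when Q = Ksp. With [PO4^3-] = 0.0081 M:
2.8 x 10^-25 = (0.0081)^2 × [Mg^2+]^3
[Mg^2+] = (2.8 x 10^-25 / 6.56 × 10^-5)^(1/3) = 1.6 x 10^-7 M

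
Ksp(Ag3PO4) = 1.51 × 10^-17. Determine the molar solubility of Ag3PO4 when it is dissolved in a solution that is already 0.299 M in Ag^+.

5.65 × 10^-16 M

Ag3PO4(s) ⇌ 3 Ag^+(aq) + PO4^3-(aq)
Ksp = [Ag^+]^3[PO4^3-]
Let s be the molar solubility in this solution. [Ag^+] = 0.299 + 3s ≈ 0.299, [PO4^3-] = s (Ksp is small, so little additional dissolves).
Ksp ≈ (0.299)^3 × s
s = 5.65 × 10^-16 M
Check: 3s = 1.7 × 10^-15 ≪ 0.299, so the approximation is valid.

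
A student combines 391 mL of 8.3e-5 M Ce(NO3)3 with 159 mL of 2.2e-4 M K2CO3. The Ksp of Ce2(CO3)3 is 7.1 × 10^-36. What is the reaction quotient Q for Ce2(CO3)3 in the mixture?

Total volume = 391 + 159 = 550 mL.
[Ce^3+] = 8.3 × 10^-5 × (391/550) = 5.90 × 10^-5 M
[CO3^2-] = 2.2 x 10^-4 × (159/550) = 6.36 × 10^-5 M
Ce2(CO3)3(s) <=> 2 Ce^3+(aq) + 3 CO3^2-(aq), so Q = [Ce^3+]^2[CO3^2-]^3
Q = (5.90 × 10^-5)^2(6.36 × 10^-5)^3 = 9.0 x 10^-22
Q > Ksp, so Ce2(CO3)3 will precipitate.

Q ≈ 9.0 × 10^-22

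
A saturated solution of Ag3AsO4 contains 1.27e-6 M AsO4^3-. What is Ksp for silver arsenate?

Ag3AsO4(s) ⇌ 3 Ag^+ + AsO4^3-
Stoichiometry gives [Ag^+] = (3/1)[AsO4^3-] = 3.810 x 10^-6 M.
Ksp = [Ag^+]^3[AsO4^3-]
Ksp = (3.810 × 10^-6)^3 × 1.27 × 10^-6 = 7.02 × 10^-23

7.02 × 10^-23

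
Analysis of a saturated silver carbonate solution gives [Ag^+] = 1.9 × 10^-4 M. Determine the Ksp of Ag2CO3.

Ksp = 3.4 x 10^-12

Ag2CO3(s) ⇌ 2 Ag^+ + CO3^2-
Stoichiometry gives [CO3^2-] = (1/2)[Ag^+] = 9.50 × 10^-5 M.
Ksp = [Ag^+]^2[CO3^2-]
Ksp = (1.9 × 10^-4)^2 × 9.50 x 10^-5 = 3.4 × 10^-12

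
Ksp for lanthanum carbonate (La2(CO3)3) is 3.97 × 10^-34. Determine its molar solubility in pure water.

La2(CO3)3(s) ⇌ 2 La^3+(aq) + 3 CO3^2-(aq)
Ksp = [La^3+]^2[CO3^2-]^3
Let s = molar solubility. Then [La^3+] = 2s and [CO3^2-] = 3s.
Substituting: Ksp = (2s)^2(3s)^3 = 108s^5
s = (3.97 × 10^-34 / 108)^(1/5) = 8.19 x 10^-8 M

s = 8.19e-8 M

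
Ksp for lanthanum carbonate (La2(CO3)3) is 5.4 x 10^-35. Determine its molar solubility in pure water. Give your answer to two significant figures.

La2(CO3)3(s) ⇌ 2 La^3+ + 3 CO3^2-
Ksp = [La^3+]^2[CO3^2-]^3
If s mol/L of La2(CO3)3 dissolves, [La^3+] = 2s and [CO3^2-] = 3s.
So Ksp = (2s)^2 × (3s)^3 = 108s^5
s^5 = 5.4 x 10^-35 / 108, so s = 5.5 x 10^-8 M

s = 5.5e-8 M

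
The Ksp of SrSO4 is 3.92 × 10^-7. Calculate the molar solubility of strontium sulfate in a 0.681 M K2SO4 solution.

SrSO4(s) ⇌ Sr^2+(aq) + SO4^2-(aq)
Ksp = [Sr^2+][SO4^2-]
Let s = moles of SrSO4 that dissolve per litre. [Sr^2+] = s, [SO4^2-] = 0.681 + s ≈ 0.681 (Ksp is small, so little additional dissolves).
Ksp ≈ s × 0.681
s = 5.76 × 10^-7 M
Check: s = 5.8 × 10^-7 ≪ 0.681, so the approximation is valid.

5.76e-7 M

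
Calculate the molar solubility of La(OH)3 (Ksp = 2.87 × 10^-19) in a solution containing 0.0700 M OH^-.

La(OH)3(s) ⇌ La^3+ + 3 OH^-
Ksp = [La^3+][OH^-]^3
Let s be the molar solubility in this solution. [La^3+] = s, [OH^-] = 0.0700 + 3s ≈ 0.0700 (since the OH^- already present dominates).
Ksp ≈ s × (0.0700)^3
s = 8.37 x 10^-16 M
Check: 3s = 2.5 × 10^-15 ≪ 0.0700, so the approximation is valid.

s = 8.37 x 10^-16 M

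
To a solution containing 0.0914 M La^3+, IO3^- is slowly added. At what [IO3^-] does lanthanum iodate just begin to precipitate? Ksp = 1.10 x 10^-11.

[IO3^-] ≈ 4.94 × 10^-4 M

La(IO3)3(s) ⇌ La^3+ + 3 IO3^-
Ksp = [La^3+][IO3^-]^3
Precipitation begins when Q = Ksp. With [La^3+] = 0.0914 M:
1.10 x 10^-11 = (0.0914) × [IO3^-]^3
[IO3^-] = (1.10 x 10^-11 / 9.14 x 10^-2)^(1/3) = 4.94 × 10^-4 M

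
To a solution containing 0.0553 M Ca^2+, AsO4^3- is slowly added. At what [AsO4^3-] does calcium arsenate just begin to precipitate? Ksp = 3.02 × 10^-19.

Ca3(AsO4)2(s) <=> 3 Ca^2+(aq) + 2 AsO4^3-(aq)
Ksp = [Ca^2+]^3[AsO4^3-]^2
Precipitation begins when Q = Ksp. With [Ca^2+] = 0.0553 M:
3.02 × 10^-19 = (0.0553)^3 × [AsO4^3-]^2
[AsO4^3-] = (3.02 × 10^-19 / 1.691 x 10^-4)^(1/2) = 4.23 × 10^-8 M

[AsO4^3-] = 4.23e-8 M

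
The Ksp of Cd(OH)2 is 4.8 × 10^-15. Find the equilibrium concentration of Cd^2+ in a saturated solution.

Cd(OH)2(s) <=> Cd^2+ + 2 OH^-
Ksp = [Cd^2+][OH^-]^2
For each mole of Cd(OH)2 that dissolves: [Cd^2+] = s, [OH^-] = 2s.
Ksp = s(2s)^2 = 4s^3
Solving, s = (4.8 × 10^-15/4)^(1/3) = 1.06 x 10^-5 M
[Cd^2+] = s = 1.1 × 10^-5 M

[Cd^2+] = 1.1 x 10^-5 M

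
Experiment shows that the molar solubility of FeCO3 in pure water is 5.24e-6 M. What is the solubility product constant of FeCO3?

Ksp = 2.75 × 10^-11

FeCO3(s) ⇌ Fe^2+ + CO3^2-
Let s = molar solubility. Then [Fe^2+] = s and [CO3^2-] = s.
Ksp = [Fe^2+][CO3^2-]
Ksp = s × s = s^2
Ksp = (5.24 × 10^-6)^2 = 2.75 × 10^-11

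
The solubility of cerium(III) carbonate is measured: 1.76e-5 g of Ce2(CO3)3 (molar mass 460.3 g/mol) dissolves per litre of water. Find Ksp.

Molar solubility s = (1.76 x 10^-5 g/L) / (460.3 g/mol) = 3.824 x 10^-8 M.
Ce2(CO3)3(s) <=> 2 Ce^3+(aq) + 3 CO3^2-(aq)
If s mol/L of Ce2(CO3)3 dissolves, [Ce^3+] = 2s and [CO3^2-] = 3s.
Ksp = [Ce^3+]^2[CO3^2-]^3
Ksp = (2s)^2(3s)^3 = 108s^5
With s = 3.824 × 10^-8: Ksp = 8.83 x 10^-36

Ksp = 8.83 × 10^-36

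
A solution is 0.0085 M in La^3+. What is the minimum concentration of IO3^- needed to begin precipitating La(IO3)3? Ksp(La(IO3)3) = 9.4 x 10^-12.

La(IO3)3(s) ⇌ La^3+ + 3 IO3^-
Ksp = [La^3+][IO3^-]^3
Precipitation begins when Q = Ksp. With [La^3+] = 0.0085 M:
9.4 x 10^-12 = (0.0085) × [IO3^-]^3
[IO3^-] = (9.4 x 10^-12 / 8.5 × 10^-3)^(1/3) = 1.0 × 10^-3 M

1.0 × 10^-3 M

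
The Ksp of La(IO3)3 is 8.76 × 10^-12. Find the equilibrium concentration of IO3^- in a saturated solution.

[IO3^-] ≈ 2.26 × 10^-3 M

La(IO3)3(s) ⇌ La^3+ + 3 IO3^-
Ksp = [La^3+][IO3^-]^3
For each mole of La(IO3)3 that dissolves: [La^3+] = s, [IO3^-] = 3s.
Substituting: Ksp = s(3s)^3 = 27s^4
s = (8.76 × 10^-12 / 27)^(1/4) = 7.547 × 10^-4 M
[IO3^-] = 3s = 2.26 × 10^-3 M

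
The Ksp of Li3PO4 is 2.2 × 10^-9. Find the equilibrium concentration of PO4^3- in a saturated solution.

3.0 x 10^-3 M

Li3PO4(s) ⇌ 3 Li^+(aq) + PO4^3-(aq)
Ksp = [Li^+]^3[PO4^3-]
Let s = molar solubility. Then [Li^+] = 3s and [PO4^3-] = s.
Substituting: Ksp = (3s)^3s = 27s^4
Solving, s = (2.2 × 10^-9/27)^(1/4) = 3.00 × 10^-3 M
[PO4^3-] = s = 3.0 × 10^-3 M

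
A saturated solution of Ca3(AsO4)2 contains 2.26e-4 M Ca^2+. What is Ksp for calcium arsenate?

Ksp ≈ 2.62 × 10^-19

Ca3(AsO4)2(s) ⇌ 3 Ca^2+ + 2 AsO4^3-
Stoichiometry gives [AsO4^3-] = (2/3)[Ca^2+] = 1.507 × 10^-4 M.
Ksp = [Ca^2+]^3[AsO4^3-]^2
Ksp = (2.26 × 10^-4)^3 × (1.507 × 10^-4)^2 = 2.62 × 10^-19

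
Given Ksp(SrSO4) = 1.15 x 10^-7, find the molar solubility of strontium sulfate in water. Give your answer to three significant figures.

SrSO4(s) ⇌ Sr^2+(aq) + SO4^2-(aq)
Ksp = [Sr^2+][SO4^2-]
For each mole of SrSO4 that dissolves: [Sr^2+] = s, [SO4^2-] = s.
Ksp = s^2
s = (1.15 x 10^-7)^(1/2) = 3.39 x 10^-4 M

3.39 × 10^-4 M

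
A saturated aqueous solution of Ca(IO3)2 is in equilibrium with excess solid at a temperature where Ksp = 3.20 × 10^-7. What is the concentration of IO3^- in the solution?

Ca(IO3)2(s) ⇌ Ca^2+(aq) + 2 IO3^-(aq)
Ksp = [Ca^2+][IO3^-]^2
For each mole of Ca(IO3)2 that dissolves: [Ca^2+] = s, [IO3^-] = 2s.
So Ksp = s × (2s)^2 = 4s^3
Solving, s = (3.20 × 10^-7/4)^(1/3) = 4.309 × 10^-3 M
[IO3^-] = 2s = 8.62 × 10^-3 M

[IO3^-] ≈ 8.62e-3 M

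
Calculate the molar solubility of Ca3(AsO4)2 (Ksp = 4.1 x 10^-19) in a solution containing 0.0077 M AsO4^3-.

Ca3(AsO4)2(s) ⇌ 3 Ca^2+(aq) + 2 AsO4^3-(aq)
Ksp = [Ca^2+]^3[AsO4^3-]^2
Let s = moles of Ca3(AsO4)2 that dissolve per litre. [Ca^2+] = 3s, [AsO4^3-] = 0.0077 + 2s ≈ 0.0077 (Ksp is small, so little additional dissolves).
Ksp ≈ (3s)^3 × (0.0077)^2
s = 6.4 x 10^-6 M
Check: 2s = 1.3 × 10^-5 ≪ 0.0077, so the approximation is valid.

s = 6.4 × 10^-6 M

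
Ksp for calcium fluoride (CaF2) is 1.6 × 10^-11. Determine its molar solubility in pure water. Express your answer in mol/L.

s = 1.6 x 10^-4 M

CaF2(s) <=> Ca^2+(aq) + 2 F^-(aq)
Ksp = [Ca^2+][F^-]^2
For each mole of CaF2 that dissolves: [Ca^2+] = s, [F^-] = 2s.
Substituting: Ksp = s(2s)^2 = 4s^3
Solving, s = (1.6 × 10^-11/4)^(1/3) = 1.6 × 10^-4 M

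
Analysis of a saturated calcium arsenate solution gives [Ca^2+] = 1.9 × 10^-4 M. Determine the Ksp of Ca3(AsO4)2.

Ksp ≈ 1.1 x 10^-19

Ca3(AsO4)2(s) ⇌ 3 Ca^2+(aq) + 2 AsO4^3-(aq)
Stoichiometry gives [AsO4^3-] = (2/3)[Ca^2+] = 1.27 x 10^-4 M.
Ksp = [Ca^2+]^3[AsO4^3-]^2
Ksp = (1.9 x 10^-4)^3 × (1.27 × 10^-4)^2 = 1.1 × 10^-19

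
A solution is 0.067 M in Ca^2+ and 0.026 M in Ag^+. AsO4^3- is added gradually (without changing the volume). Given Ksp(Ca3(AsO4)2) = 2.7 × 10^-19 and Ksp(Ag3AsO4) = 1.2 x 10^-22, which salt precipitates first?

Each salt begins to precipitate when Q = Ksp, i.e. when [AsO4^3-] reaches its threshold.
For Ca3(AsO4)2: 2.7 × 10^-19 = (0.067)^3 × [AsO4^3-]^2  ⇒  [AsO4^3-] = 3.0 × 10^-8 M.
For Ag3AsO4: 1.2 x 10^-22 = (0.026)^3 × [AsO4^3-]  ⇒  [AsO4^3-] = 6.8 × 10^-18 M.
The salt with the lower threshold [AsO4^3-] precipitates first: Ag3AsO4.

Ag3AsO4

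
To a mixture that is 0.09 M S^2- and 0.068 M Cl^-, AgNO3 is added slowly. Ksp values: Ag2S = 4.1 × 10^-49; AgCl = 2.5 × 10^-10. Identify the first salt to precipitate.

Precipitation of each salt starts when its ion product equals its Ksp.
For Ag2S: 4.1 × 10^-49 = 0.09 × [Ag^+]^2  ⇒  [Ag^+] = 2.1 x 10^-24 M.
For AgCl: 2.5 × 10^-10 = 0.068 × [Ag^+]  ⇒  [Ag^+] = 3.7 × 10^-9 M.
The salt with the lower threshold [Ag^+] precipitates first: Ag2S.

Ag2S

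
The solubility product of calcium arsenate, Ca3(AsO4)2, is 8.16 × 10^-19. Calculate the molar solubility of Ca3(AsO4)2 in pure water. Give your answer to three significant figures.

Ca3(AsO4)2(s) <=> 3 Ca^2+ + 2 AsO4^3-
Ksp = [Ca^2+]^3[AsO4^3-]^2
Let s = molar solubility. Then [Ca^2+] = 3s and [AsO4^3-] = 2s.
Ksp = (3s)^3(2s)^2 = 108s^5
Solving, s = (8.16 × 10^-19/108)^(1/5) = 9.45 x 10^-5 M

s ≈ 9.45 x 10^-5 M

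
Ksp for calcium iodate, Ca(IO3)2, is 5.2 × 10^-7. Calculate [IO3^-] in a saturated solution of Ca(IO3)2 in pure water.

Ca(IO3)2(s) <=> Ca^2+ + 2 IO3^-
Ksp = [Ca^2+][IO3^-]^2
If s mol/L of Ca(IO3)2 dissolves, [Ca^2+] = s and [IO3^-] = 2s.
Ksp = s(2s)^2 = 4s^3
s = (5.2 × 10^-7 / 4)^(1/3) = 5.07 x 10^-3 M
[IO3^-] = 2s = 1.0 x 10^-2 M

[IO3^-] = 0.010 M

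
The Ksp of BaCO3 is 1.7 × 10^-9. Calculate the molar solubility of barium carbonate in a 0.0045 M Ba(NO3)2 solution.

BaCO3(s) <=> Ba^2+ + CO3^2-
Ksp = [Ba^2+][CO3^2-]
Let s be the molar solubility in this solution. [Ba^2+] = 0.0045 + s ≈ 0.0045, [CO3^2-] = s (Ksp is small, so little additional dissolves).
Ksp ≈ 0.0045 × s
s = 3.8 × 10^-7 M
Check: s = 3.8 × 10^-7 ≪ 0.0045, so the approximation is valid.

s ≈ 3.8e-7 M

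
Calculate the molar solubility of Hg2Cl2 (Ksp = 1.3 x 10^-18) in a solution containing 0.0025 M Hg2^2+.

s ≈ 1.1 x 10^-8 M

Hg2Cl2(s) ⇌ Hg2^2+(aq) + 2 Cl^-(aq)
Ksp = [Hg2^2+][Cl^-]^2
Let s = moles of Hg2Cl2 that dissolve per litre. [Hg2^2+] = 0.0025 + s ≈ 0.0025, [Cl^-] = 2s (since the Hg2^2+ already present dominates).
Ksp ≈ 0.0025 × (2s)^2
s = 1.1 x 10^-8 M
Check: s = 1.1 x 10^-8 ≪ 0.0025, so the approximation is valid.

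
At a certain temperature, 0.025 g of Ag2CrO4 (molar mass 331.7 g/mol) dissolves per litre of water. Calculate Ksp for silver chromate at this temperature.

Ksp = 1.7 x 10^-12

Molar solubility s = (2.5 × 10^-2 g/L) / (331.7 g/mol) = 7.54 × 10^-5 M.
Ag2CrO4(s) ⇌ 2 Ag^+ + CrO4^2-
If s mol/L of Ag2CrO4 dissolves, [Ag^+] = 2s and [CrO4^2-] = s.
Ksp = [Ag^+]^2[CrO4^2-]
So Ksp = (2s)^2 × s = 4s^3
With s = 7.54 x 10^-5: Ksp = 1.7 x 10^-12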